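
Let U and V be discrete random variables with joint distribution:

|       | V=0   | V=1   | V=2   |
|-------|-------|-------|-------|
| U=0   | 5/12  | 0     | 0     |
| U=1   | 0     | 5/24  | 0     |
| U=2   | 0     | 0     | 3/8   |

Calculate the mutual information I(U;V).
Marginal P(U) (row sums):
  P(U=0) = 5/12 + 0 + 0 = 5/12
  P(U=1) = 0 + 5/24 + 0 = 5/24
  P(U=2) = 0 + 0 + 3/8 = 3/8
Marginal P(V) (column sums):
  P(V=0) = 5/12 + 0 + 0 = 5/12
  P(V=1) = 0 + 5/24 + 0 = 5/24
  P(V=2) = 0 + 0 + 3/8 = 3/8

H(U) = -[(5/12)·log₂(5/12) + (5/24)·log₂(5/24) + (3/8)·log₂(3/8)]
  = 0.5263 + 0.4715 + 0.5306
  = 1.5284 bits
H(V) = -[(5/12)·log₂(5/12) + (5/24)·log₂(5/24) + (3/8)·log₂(3/8)]
  = 0.5263 + 0.4715 + 0.5306
  = 1.5284 bits
H(U,V) = -[(5/12)·log₂(5/12) + (5/24)·log₂(5/24) + (3/8)·log₂(3/8)]
  = 0.5263 + 0.4715 + 0.5306
  = 1.5284 bits

I(U;V) = H(U) + H(V) - H(U,V)
  = 1.5284 + 1.5284 - 1.5284
  = 1.5284 bits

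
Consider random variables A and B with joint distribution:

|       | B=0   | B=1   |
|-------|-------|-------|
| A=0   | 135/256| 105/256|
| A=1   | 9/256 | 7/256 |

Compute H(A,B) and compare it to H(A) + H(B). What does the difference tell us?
Marginal P(A) (row sums):
  P(A=0) = 135/256 + 105/256 = 15/16
  P(A=1) = 9/256 + 7/256 = 1/16
Marginal P(B) (column sums):
  P(B=0) = 135/256 + 9/256 = 9/16
  P(B=1) = 105/256 + 7/256 = 7/16

H(A,B) = -[(135/256)·log₂(135/256) + (105/256)·log₂(105/256) + (9/256)·log₂(9/256) + (7/256)·log₂(7/256)]
  = 0.4868 + 0.5274 + 0.1698 + 0.1420
  = 1.3260 bits
H(A) = -[(15/16)·log₂(15/16) + (1/16)·log₂(1/16)]
  = 0.0873 + 0.2500
  = 0.3373 bits
H(B) = -[(9/16)·log₂(9/16) + (7/16)·log₂(7/16)]
  = 0.4669 + 0.5218
  = 0.9887 bits

H(A) + H(B) = 0.3373 + 0.9887 = 1.3260 bits
Difference: H(A) + H(B) - H(A,B) = 1.3260 - 1.3260 = 0.0000 bits = I(A;B)

The difference is the mutual information; it is 0 here, so A and B are independent (the joint entropy equals the sum of the marginal entropies).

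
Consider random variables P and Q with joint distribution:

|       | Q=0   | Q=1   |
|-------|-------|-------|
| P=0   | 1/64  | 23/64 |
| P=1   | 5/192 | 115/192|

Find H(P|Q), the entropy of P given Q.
Marginal P(Q) (column sums):
  P(Q=0) = 1/64 + 5/192 = 1/24
  P(Q=1) = 23/64 + 115/192 = 23/24

H(P|Q) = -Σ P(P,Q)·log₂ P(P|Q), where P(P|Q) = P(P,Q) / P(Q)
  (P=0,Q=0): P(P|Q) = (1/64)/(1/24) = 3/8;  -(1/64)·log₂(3/8) = 0.0221
  (P=0,Q=1): P(P|Q) = (23/64)/(23/24) = 3/8;  -(23/64)·log₂(3/8) = 0.5085
  (P=1,Q=0): P(P|Q) = (5/192)/(1/24) = 5/8;  -(5/192)·log₂(5/8) = 0.0177
  (P=1,Q=1): P(P|Q) = (115/192)/(23/24) = 5/8;  -(115/192)·log₂(5/8) = 0.4061
H(P|Q) = 0.0221 + 0.5085 + 0.0177 + 0.4061
  = 0.9544 bits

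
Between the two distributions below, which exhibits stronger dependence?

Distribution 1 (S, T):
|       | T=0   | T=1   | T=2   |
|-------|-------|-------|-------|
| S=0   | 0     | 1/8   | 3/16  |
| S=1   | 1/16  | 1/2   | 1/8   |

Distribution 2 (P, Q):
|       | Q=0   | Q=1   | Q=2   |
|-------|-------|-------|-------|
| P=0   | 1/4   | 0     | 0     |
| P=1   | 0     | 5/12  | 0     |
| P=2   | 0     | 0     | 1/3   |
Distribution 1 (S, T):
Marginal P(S) (row sums):
  P(S=0) = 0 + 1/8 + 3/16 = 5/16
  P(S=1) = 1/16 + 1/2 + 1/8 = 11/16
Marginal P(T) (column sums):
  P(T=0) = 0 + 1/16 = 1/16
  P(T=1) = 1/8 + 1/2 = 5/8
  P(T=2) = 3/16 + 1/8 = 5/16

H(S) = -[(5/16)·log₂(5/16) + (11/16)·log₂(11/16)]
  = 0.5244 + 0.3716
  = 0.8960 bits
H(T) = -[(1/16)·log₂(1/16) + (5/8)·log₂(5/8) + (5/16)·log₂(5/16)]
  = 0.2500 + 0.4238 + 0.5244
  = 1.1982 bits
H(S,T) = -[(1/8)·log₂(1/8) + (3/16)·log₂(3/16) + (1/16)·log₂(1/16) + (1/2)·log₂(1/2) + (1/8)·log₂(1/8)]
  = 0.3750 + 0.4528 + 0.2500 + 0.5000 + 0.3750
  = 1.9528 bits

I(S;T) = H(S) + H(T) - H(S,T)
  = 0.8960 + 1.1982 - 1.9528
  = 0.1414 bits

Distribution 2 (P, Q):
Marginal P(P) (row sums):
  P(P=0) = 1/4 + 0 + 0 = 1/4
  P(P=1) = 0 + 5/12 + 0 = 5/12
  P(P=2) = 0 + 0 + 1/3 = 1/3
Marginal P(Q) (column sums):
  P(Q=0) = 1/4 + 0 + 0 = 1/4
  P(Q=1) = 0 + 5/12 + 0 = 5/12
  P(Q=2) = 0 + 0 + 1/3 = 1/3

H(P) = -[(1/4)·log₂(1/4) + (5/12)·log₂(5/12) + (1/3)·log₂(1/3)]
  = 0.5000 + 0.5263 + 0.5283
  = 1.5546 bits
H(Q) = -[(1/4)·log₂(1/4) + (5/12)·log₂(5/12) + (1/3)·log₂(1/3)]
  = 0.5000 + 0.5263 + 0.5283
  = 1.5546 bits
H(P,Q) = -[(1/4)·log₂(1/4) + (5/12)·log₂(5/12) + (1/3)·log₂(1/3)]
  = 0.5000 + 0.5263 + 0.5283
  = 1.5546 bits

I(P;Q) = H(P) + H(Q) - H(P,Q)
  = 1.5546 + 1.5546 - 1.5546
  = 1.5546 bits

I(P;Q) = 1.5546 bits > I(S;T) = 0.1414 bits, so (P, Q) has the higher mutual information (stronger dependence).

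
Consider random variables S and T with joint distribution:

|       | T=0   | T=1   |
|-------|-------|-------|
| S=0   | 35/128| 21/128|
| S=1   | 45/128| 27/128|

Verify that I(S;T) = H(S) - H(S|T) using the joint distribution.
Left side, from I(S;T) = H(S) + H(T) - H(S,T):
Marginal P(S) (row sums):
  P(S=0) = 35/128 + 21/128 = 7/16
  P(S=1) = 45/128 + 27/128 = 9/16
Marginal P(T) (column sums):
  P(T=0) = 35/128 + 45/128 = 5/8
  P(T=1) = 21/128 + 27/128 = 3/8

H(S) = -[(7/16)·log₂(7/16) + (9/16)·log₂(9/16)]
  = 0.5218 + 0.4669
  = 0.9887 bits
H(T) = -[(5/8)·log₂(5/8) + (3/8)·log₂(3/8)]
  = 0.4238 + 0.5306
  = 0.9544 bits
H(S,T) = -[(35/128)·log₂(35/128) + (21/128)·log₂(21/128) + (45/128)·log₂(45/128) + (27/128)·log₂(27/128)]
  = 0.5115 + 0.4278 + 0.5302 + 0.4736
  = 1.9431 bits

I(S;T) = H(S) + H(T) - H(S,T)
  = 0.9887 + 0.9544 - 1.9431
  = 0.0000 bits

Right side, with H(S|T) computed directly from the conditional probabilities:
H(S|T) = -Σ P(S,T)·log₂ P(S|T), where P(S|T) = P(S,T) / P(T)
  (S=0,T=0): P(S|T) = (35/128)/(5/8) = 7/16;  -(35/128)·log₂(7/16) = 0.3261
  (S=0,T=1): P(S|T) = (21/128)/(3/8) = 7/16;  -(21/128)·log₂(7/16) = 0.1957
  (S=1,T=0): P(S|T) = (45/128)/(5/8) = 9/16;  -(45/128)·log₂(9/16) = 0.2918
  (S=1,T=1): P(S|T) = (27/128)/(3/8) = 9/16;  -(27/128)·log₂(9/16) = 0.1751
H(S|T) = 0.3261 + 0.1957 + 0.2918 + 0.1751
  = 0.9887 bits
H(S) - H(S|T) = 0.9887 - 0.9887 = 0.0000 bits

Both sides equal 0.0000 bits, so I(S;T) = H(S) - H(S|T) ✓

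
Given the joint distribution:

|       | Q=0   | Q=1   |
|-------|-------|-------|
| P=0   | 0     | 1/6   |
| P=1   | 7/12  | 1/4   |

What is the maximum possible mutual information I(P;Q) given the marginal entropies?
The upper bound on mutual information is I(P;Q) ≤ min(H(P), H(Q)).

Marginal P(P) (row sums):
  P(P=0) = 0 + 1/6 = 1/6
  P(P=1) = 7/12 + 1/4 = 5/6
Marginal P(Q) (column sums):
  P(Q=0) = 0 + 7/12 = 7/12
  P(Q=1) = 1/6 + 1/4 = 5/12

H(P) = -[(1/6)·log₂(1/6) + (5/6)·log₂(5/6)]
  = 0.4308 + 0.2192
  = 0.6500 bits
H(Q) = -[(7/12)·log₂(7/12) + (5/12)·log₂(5/12)]
  = 0.4536 + 0.5263
  = 0.9799 bits

Maximum possible I(P;Q) = min(0.6500, 0.9799) = 0.6500 bits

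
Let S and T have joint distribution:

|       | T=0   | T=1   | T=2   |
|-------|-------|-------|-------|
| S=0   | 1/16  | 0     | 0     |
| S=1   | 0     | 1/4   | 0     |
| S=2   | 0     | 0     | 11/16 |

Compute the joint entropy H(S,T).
H(S,T) = -Σ P(S,T) log₂ P(S,T), summed over the non-zero cells:
H(S,T) = -[(1/16)·log₂(1/16) + (1/4)·log₂(1/4) + (11/16)·log₂(11/16)]
  = 0.2500 + 0.5000 + 0.3716
  = 1.1216 bits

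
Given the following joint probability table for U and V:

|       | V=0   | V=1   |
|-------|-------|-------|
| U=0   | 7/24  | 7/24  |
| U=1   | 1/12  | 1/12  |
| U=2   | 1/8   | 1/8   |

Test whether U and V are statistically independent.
Marginal P(U) (row sums):
  P(U=0) = 7/24 + 7/24 = 7/12
  P(U=1) = 1/12 + 1/12 = 1/6
  P(U=2) = 1/8 + 1/8 = 1/4
Marginal P(V) (column sums):
  P(V=0) = 7/24 + 1/12 + 1/8 = 1/2
  P(V=1) = 7/24 + 1/12 + 1/8 = 1/2

U and V are independent iff P(U=i,V=j) = P(U=i)·P(V=j) for every cell.
  P(U=0)·P(V=0) = 7/12 × 1/2 = 7/24 = P(U=0,V=0) ✓
  P(U=0)·P(V=1) = 7/12 × 1/2 = 7/24 = P(U=0,V=1) ✓
  P(U=1)·P(V=0) = 1/6 × 1/2 = 1/12 = P(U=1,V=0) ✓
  P(U=1)·P(V=1) = 1/6 × 1/2 = 1/12 = P(U=1,V=1) ✓
  P(U=2)·P(V=0) = 1/4 × 1/2 = 1/8 = P(U=2,V=0) ✓
  P(U=2)·P(V=1) = 1/4 × 1/2 = 1/8 = P(U=2,V=1) ✓

Yes, U and V are independent: every cell factors, so I(U;V) = 0 bits.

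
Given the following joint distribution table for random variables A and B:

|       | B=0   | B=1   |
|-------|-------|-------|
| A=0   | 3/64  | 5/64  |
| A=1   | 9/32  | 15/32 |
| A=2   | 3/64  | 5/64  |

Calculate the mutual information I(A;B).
Marginal P(A) (row sums):
  P(A=0) = 3/64 + 5/64 = 1/8
  P(A=1) = 9/32 + 15/32 = 3/4
  P(A=2) = 3/64 + 5/64 = 1/8
Marginal P(B) (column sums):
  P(B=0) = 3/64 + 9/32 + 3/64 = 3/8
  P(B=1) = 5/64 + 15/32 + 5/64 = 5/8

H(A) = -[(1/8)·log₂(1/8) + (3/4)·log₂(3/4) + (1/8)·log₂(1/8)]
  = 0.3750 + 0.3113 + 0.3750
  = 1.0613 bits
H(B) = -[(3/8)·log₂(3/8) + (5/8)·log₂(5/8)]
  = 0.5306 + 0.4238
  = 0.9544 bits
H(A,B) = -[(3/64)·log₂(3/64) + (5/64)·log₂(5/64) + (9/32)·log₂(9/32) + (15/32)·log₂(15/32) + (3/64)·log₂(3/64) + (5/64)·log₂(5/64)]
  = 0.2070 + 0.2873 + 0.5147 + 0.5124 + 0.2070 + 0.2873
  = 2.0157 bits

I(A;B) = H(A) + H(B) - H(A,B)
  = 1.0613 + 0.9544 - 2.0157
  = 0.0000 bits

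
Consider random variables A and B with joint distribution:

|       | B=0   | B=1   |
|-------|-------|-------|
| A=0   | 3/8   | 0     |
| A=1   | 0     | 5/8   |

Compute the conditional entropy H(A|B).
Marginal P(B) (column sums):
  P(B=0) = 3/8 + 0 = 3/8
  P(B=1) = 0 + 5/8 = 5/8

H(A|B) = -Σ P(A,B)·log₂ P(A|B), where P(A|B) = P(A,B) / P(B)
  (cells with P(A,B) = 0 contribute 0)
  (A=0,B=0): P(A|B) = (3/8)/(3/8) = 1;  -(3/8)·log₂(1) = 0.0000
  (A=1,B=1): P(A|B) = (5/8)/(5/8) = 1;  -(5/8)·log₂(1) = 0.0000
H(A|B) = 0.0000 + 0.0000
  = 0.0000 bits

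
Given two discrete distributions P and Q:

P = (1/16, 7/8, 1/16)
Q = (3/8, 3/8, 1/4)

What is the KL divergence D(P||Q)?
D(P||Q) = Σ P(i) log₂(P(i)/Q(i))
  i=0: (1/16) × log₂((1/16)/(3/8)) = (1/16) × log₂(1/6) = -0.1616
  i=1: (7/8) × log₂((7/8)/(3/8)) = (7/8) × log₂(7/3) = 1.0696
  i=2: (1/16) × log₂((1/16)/(1/4)) = (1/16) × log₂(1/4) = -0.1250
D(P||Q) = -0.1616 + 1.0696 - 0.1250
  = 0.7830 bits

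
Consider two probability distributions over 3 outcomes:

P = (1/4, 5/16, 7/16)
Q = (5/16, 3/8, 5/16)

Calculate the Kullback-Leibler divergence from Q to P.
D(P||Q) = Σ P(i) log₂(P(i)/Q(i))
  i=0: (1/4) × log₂((1/4)/(5/16)) = (1/4) × log₂(4/5) = -0.0805
  i=1: (5/16) × log₂((5/16)/(3/8)) = (5/16) × log₂(5/6) = -0.0822
  i=2: (7/16) × log₂((7/16)/(5/16)) = (7/16) × log₂(7/5) = 0.2124
D(P||Q) = -0.0805 - 0.0822 + 0.2124
  = 0.0497 bits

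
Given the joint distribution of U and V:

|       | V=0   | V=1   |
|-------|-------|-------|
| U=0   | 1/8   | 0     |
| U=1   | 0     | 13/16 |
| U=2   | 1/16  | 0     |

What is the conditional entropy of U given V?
Marginal P(V) (column sums):
  P(V=0) = 1/8 + 0 + 1/16 = 3/16
  P(V=1) = 0 + 13/16 + 0 = 13/16

H(U|V) = -Σ P(U,V)·log₂ P(U|V), where P(U|V) = P(U,V) / P(V)
  (cells with P(U,V) = 0 contribute 0)
  (U=0,V=0): P(U|V) = (1/8)/(3/16) = 2/3;  -(1/8)·log₂(2/3) = 0.0731
  (U=1,V=1): P(U|V) = (13/16)/(13/16) = 1;  -(13/16)·log₂(1) = 0.0000
  (U=2,V=0): P(U|V) = (1/16)/(3/16) = 1/3;  -(1/16)·log₂(1/3) = 0.0991
H(U|V) = 0.0731 + 0.0000 + 0.0991
  = 0.1722 bits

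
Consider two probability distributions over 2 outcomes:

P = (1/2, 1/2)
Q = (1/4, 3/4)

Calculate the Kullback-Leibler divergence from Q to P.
D(P||Q) = Σ P(i) log₂(P(i)/Q(i))
  i=0: (1/2) × log₂((1/2)/(1/4)) = (1/2) × log₂(2) = 0.5000
  i=1: (1/2) × log₂((1/2)/(3/4)) = (1/2) × log₂(2/3) = -0.2925
D(P||Q) = 0.5000 - 0.2925
  = 0.2075 bits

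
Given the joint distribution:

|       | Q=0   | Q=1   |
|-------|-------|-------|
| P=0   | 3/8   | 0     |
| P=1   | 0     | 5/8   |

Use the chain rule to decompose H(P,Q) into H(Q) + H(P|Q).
By the chain rule: H(P,Q) = H(Q) + H(P|Q)

Marginal P(Q) (column sums):
  P(Q=0) = 3/8 + 0 = 3/8
  P(Q=1) = 0 + 5/8 = 5/8
H(Q) = -[(3/8)·log₂(3/8) + (5/8)·log₂(5/8)]
  = 0.5306 + 0.4238
  = 0.9544 bits
H(P|Q) = -Σ P(P,Q)·log₂ P(P|Q), where P(P|Q) = P(P,Q) / P(Q)
  (cells with P(P,Q) = 0 contribute 0)
  (P=0,Q=0): P(P|Q) = (3/8)/(3/8) = 1;  -(3/8)·log₂(1) = 0.0000
  (P=1,Q=1): P(P|Q) = (5/8)/(5/8) = 1;  -(5/8)·log₂(1) = 0.0000
H(P|Q) = 0.0000 + 0.0000
  = 0.0000 bits

H(P,Q) = H(Q) + H(P|Q) = 0.9544 + 0.0000 = 0.9544 bits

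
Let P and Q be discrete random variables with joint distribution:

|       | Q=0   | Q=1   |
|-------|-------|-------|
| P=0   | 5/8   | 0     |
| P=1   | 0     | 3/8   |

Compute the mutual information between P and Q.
Marginal P(P) (row sums):
  P(P=0) = 5/8 + 0 = 5/8
  P(P=1) = 0 + 3/8 = 3/8
Marginal P(Q) (column sums):
  P(Q=0) = 5/8 + 0 = 5/8
  P(Q=1) = 0 + 3/8 = 3/8

H(P) = -[(5/8)·log₂(5/8) + (3/8)·log₂(3/8)]
  = 0.4238 + 0.5306
  = 0.9544 bits
H(Q) = -[(5/8)·log₂(5/8) + (3/8)·log₂(3/8)]
  = 0.4238 + 0.5306
  = 0.9544 bits
H(P,Q) = -[(5/8)·log₂(5/8) + (3/8)·log₂(3/8)]
  = 0.4238 + 0.5306
  = 0.9544 bits

I(P;Q) = H(P) + H(Q) - H(P,Q)
  = 0.9544 + 0.9544 - 0.9544
  = 0.9544 bits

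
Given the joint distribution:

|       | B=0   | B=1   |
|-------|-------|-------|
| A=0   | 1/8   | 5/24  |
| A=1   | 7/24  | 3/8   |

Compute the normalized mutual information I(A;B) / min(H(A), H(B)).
Marginal P(A) (row sums):
  P(A=0) = 1/8 + 5/24 = 1/3
  P(A=1) = 7/24 + 3/8 = 2/3
Marginal P(B) (column sums):
  P(B=0) = 1/8 + 7/24 = 5/12
  P(B=1) = 5/24 + 3/8 = 7/12

H(A) = -[(1/3)·log₂(1/3) + (2/3)·log₂(2/3)]
  = 0.5283 + 0.3900
  = 0.9183 bits
H(B) = -[(5/12)·log₂(5/12) + (7/12)·log₂(7/12)]
  = 0.5263 + 0.4536
  = 0.9799 bits
H(A,B) = -[(1/8)·log₂(1/8) + (5/24)·log₂(5/24) + (7/24)·log₂(7/24) + (3/8)·log₂(3/8)]
  = 0.3750 + 0.4715 + 0.5185 + 0.5306
  = 1.8956 bits

I(A;B) = H(A) + H(B) - H(A,B)
  = 0.9183 + 0.9799 - 1.8956
  = 0.0026 bits

min(H(A), H(B)) = min(0.9183, 0.9799) = 0.9183 bits
Normalized MI = 0.0026 / 0.9183 = 0.0028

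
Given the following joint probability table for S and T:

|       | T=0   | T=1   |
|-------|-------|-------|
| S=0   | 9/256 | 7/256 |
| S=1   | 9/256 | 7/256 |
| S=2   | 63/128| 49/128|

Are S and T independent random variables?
Marginal P(S) (row sums):
  P(S=0) = 9/256 + 7/256 = 1/16
  P(S=1) = 9/256 + 7/256 = 1/16
  P(S=2) = 63/128 + 49/128 = 7/8
Marginal P(T) (column sums):
  P(T=0) = 9/256 + 9/256 + 63/128 = 9/16
  P(T=1) = 7/256 + 7/256 + 49/128 = 7/16

S and T are independent iff P(S=i,T=j) = P(S=i)·P(T=j) for every cell.
  P(S=0)·P(T=0) = 1/16 × 9/16 = 9/256 = P(S=0,T=0) ✓
  P(S=0)·P(T=1) = 1/16 × 7/16 = 7/256 = P(S=0,T=1) ✓
  P(S=1)·P(T=0) = 1/16 × 9/16 = 9/256 = P(S=1,T=0) ✓
  P(S=1)·P(T=1) = 1/16 × 7/16 = 7/256 = P(S=1,T=1) ✓
  P(S=2)·P(T=0) = 7/8 × 9/16 = 63/128 = P(S=2,T=0) ✓
  P(S=2)·P(T=1) = 7/8 × 7/16 = 49/128 = P(S=2,T=1) ✓

Yes, S and T are independent: every cell factors, so I(S;T) = 0 bits.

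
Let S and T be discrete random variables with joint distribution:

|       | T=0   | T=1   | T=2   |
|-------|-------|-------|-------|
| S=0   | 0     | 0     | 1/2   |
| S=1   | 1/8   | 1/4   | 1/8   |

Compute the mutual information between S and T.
Marginal P(S) (row sums):
  P(S=0) = 0 + 0 + 1/2 = 1/2
  P(S=1) = 1/8 + 1/4 + 1/8 = 1/2
Marginal P(T) (column sums):
  P(T=0) = 0 + 1/8 = 1/8
  P(T=1) = 0 + 1/4 = 1/4
  P(T=2) = 1/2 + 1/8 = 5/8

H(S) = -[(1/2)·log₂(1/2) + (1/2)·log₂(1/2)]
  = 0.5000 + 0.5000
  = 1.0000 bits
H(T) = -[(1/8)·log₂(1/8) + (1/4)·log₂(1/4) + (5/8)·log₂(5/8)]
  = 0.3750 + 0.5000 + 0.4238
  = 1.2988 bits
H(S,T) = -[(1/2)·log₂(1/2) + (1/8)·log₂(1/8) + (1/4)·log₂(1/4) + (1/8)·log₂(1/8)]
  = 0.5000 + 0.3750 + 0.5000 + 0.3750
  = 1.7500 bits

I(S;T) = H(S) + H(T) - H(S,T)
  = 1.0000 + 1.2988 - 1.7500
  = 0.5488 bits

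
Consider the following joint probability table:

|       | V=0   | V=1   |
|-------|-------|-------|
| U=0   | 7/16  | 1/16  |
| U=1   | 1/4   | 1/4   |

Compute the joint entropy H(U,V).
H(U,V) = -Σ P(U,V) log₂ P(U,V), summed over the non-zero cells:
H(U,V) = -[(7/16)·log₂(7/16) + (1/16)·log₂(1/16) + (1/4)·log₂(1/4) + (1/4)·log₂(1/4)]
  = 0.5218 + 0.2500 + 0.5000 + 0.5000
  = 1.7718 bits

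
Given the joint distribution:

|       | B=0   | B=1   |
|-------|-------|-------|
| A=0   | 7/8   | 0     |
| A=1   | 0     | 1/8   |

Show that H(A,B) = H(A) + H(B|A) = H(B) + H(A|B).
Marginal P(A) (row sums):
  P(A=0) = 7/8 + 0 = 7/8
  P(A=1) = 0 + 1/8 = 1/8
Marginal P(B) (column sums):
  P(B=0) = 7/8 + 0 = 7/8
  P(B=1) = 0 + 1/8 = 1/8

Decomposition 1: H(A) + H(B|A)
H(A) = -[(7/8)·log₂(7/8) + (1/8)·log₂(1/8)]
  = 0.1686 + 0.3750
  = 0.5436 bits
H(B|A) = -Σ P(A,B)·log₂ P(B|A), where P(B|A) = P(A,B) / P(A)
  (cells with P(A,B) = 0 contribute 0)
  (A=0,B=0): P(B|A) = (7/8)/(7/8) = 1;  -(7/8)·log₂(1) = 0.0000
  (A=1,B=1): P(B|A) = (1/8)/(1/8) = 1;  -(1/8)·log₂(1) = 0.0000
H(B|A) = 0.0000 + 0.0000
  = 0.0000 bits
H(A) + H(B|A) = 0.5436 + 0.0000 = 0.5436 bits

Decomposition 2: H(B) + H(A|B)
H(B) = -[(7/8)·log₂(7/8) + (1/8)·log₂(1/8)]
  = 0.1686 + 0.3750
  = 0.5436 bits
H(A|B) = -Σ P(A,B)·log₂ P(A|B), where P(A|B) = P(A,B) / P(B)
  (cells with P(A,B) = 0 contribute 0)
  (A=0,B=0): P(A|B) = (7/8)/(7/8) = 1;  -(7/8)·log₂(1) = 0.0000
  (A=1,B=1): P(A|B) = (1/8)/(1/8) = 1;  -(1/8)·log₂(1) = 0.0000
H(A|B) = 0.0000 + 0.0000
  = 0.0000 bits
H(B) + H(A|B) = 0.5436 + 0.0000 = 0.5436 bits

Direct computation of the joint entropy:
H(A,B) = -[(7/8)·log₂(7/8) + (1/8)·log₂(1/8)]
  = 0.1686 + 0.3750
  = 0.5436 bits

All three agree: H(A,B) = 0.5436 bits ✓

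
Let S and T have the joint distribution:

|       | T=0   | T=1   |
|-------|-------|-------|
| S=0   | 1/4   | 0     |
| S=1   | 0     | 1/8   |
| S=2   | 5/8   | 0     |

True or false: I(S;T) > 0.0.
Marginal P(S) (row sums):
  P(S=0) = 1/4 + 0 = 1/4
  P(S=1) = 0 + 1/8 = 1/8
  P(S=2) = 5/8 + 0 = 5/8
Marginal P(T) (column sums):
  P(T=0) = 1/4 + 0 + 5/8 = 7/8
  P(T=1) = 0 + 1/8 + 0 = 1/8

H(S) = -[(1/4)·log₂(1/4) + (1/8)·log₂(1/8) + (5/8)·log₂(5/8)]
  = 0.5000 + 0.3750 + 0.4238
  = 1.2988 bits
H(T) = -[(7/8)·log₂(7/8) + (1/8)·log₂(1/8)]
  = 0.1686 + 0.3750
  = 0.5436 bits
H(S,T) = -[(1/4)·log₂(1/4) + (1/8)·log₂(1/8) + (5/8)·log₂(5/8)]
  = 0.5000 + 0.3750 + 0.4238
  = 1.2988 bits

I(S;T) = H(S) + H(T) - H(S,T)
  = 1.2988 + 0.5436 - 1.2988
  = 0.5436 bits

True. I(S;T) = 0.5436 bits, which is > 0.0 bits.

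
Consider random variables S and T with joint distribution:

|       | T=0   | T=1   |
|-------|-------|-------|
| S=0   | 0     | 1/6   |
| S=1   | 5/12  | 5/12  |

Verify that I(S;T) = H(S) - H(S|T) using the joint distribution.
Left side, from I(S;T) = H(S) + H(T) - H(S,T):
Marginal P(S) (row sums):
  P(S=0) = 0 + 1/6 = 1/6
  P(S=1) = 5/12 + 5/12 = 5/6
Marginal P(T) (column sums):
  P(T=0) = 0 + 5/12 = 5/12
  P(T=1) = 1/6 + 5/12 = 7/12

H(S) = -[(1/6)·log₂(1/6) + (5/6)·log₂(5/6)]
  = 0.4308 + 0.2192
  = 0.6500 bits
H(T) = -[(5/12)·log₂(5/12) + (7/12)·log₂(7/12)]
  = 0.5263 + 0.4536
  = 0.9799 bits
H(S,T) = -[(1/6)·log₂(1/6) + (5/12)·log₂(5/12) + (5/12)·log₂(5/12)]
  = 0.4308 + 0.5263 + 0.5263
  = 1.4834 bits

I(S;T) = H(S) + H(T) - H(S,T)
  = 0.6500 + 0.9799 - 1.4834
  = 0.1465 bits

Right side, with H(S|T) computed directly from the conditional probabilities:
H(S|T) = -Σ P(S,T)·log₂ P(S|T), where P(S|T) = P(S,T) / P(T)
  (cells with P(S,T) = 0 contribute 0)
  (S=0,T=1): P(S|T) = (1/6)/(7/12) = 2/7;  -(1/6)·log₂(2/7) = 0.3012
  (S=1,T=0): P(S|T) = (5/12)/(5/12) = 1;  -(5/12)·log₂(1) = 0.0000
  (S=1,T=1): P(S|T) = (5/12)/(7/12) = 5/7;  -(5/12)·log₂(5/7) = 0.2023
H(S|T) = 0.3012 + 0.0000 + 0.2023
  = 0.5035 bits
H(S) - H(S|T) = 0.6500 - 0.5035 = 0.1465 bits

Both sides equal 0.1465 bits, so I(S;T) = H(S) - H(S|T) ✓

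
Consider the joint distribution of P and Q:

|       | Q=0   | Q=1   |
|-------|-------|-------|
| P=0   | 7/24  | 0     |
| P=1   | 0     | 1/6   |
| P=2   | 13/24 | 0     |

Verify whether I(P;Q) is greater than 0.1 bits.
Marginal P(P) (row sums):
  P(P=0) = 7/24 + 0 = 7/24
  P(P=1) = 0 + 1/6 = 1/6
  P(P=2) = 13/24 + 0 = 13/24
Marginal P(Q) (column sums):
  P(Q=0) = 7/24 + 0 + 13/24 = 5/6
  P(Q=1) = 0 + 1/6 + 0 = 1/6

H(P) = -[(7/24)·log₂(7/24) + (1/6)·log₂(1/6) + (13/24)·log₂(13/24)]
  = 0.5185 + 0.4308 + 0.4791
  = 1.4284 bits
H(Q) = -[(5/6)·log₂(5/6) + (1/6)·log₂(1/6)]
  = 0.2192 + 0.4308
  = 0.6500 bits
H(P,Q) = -[(7/24)·log₂(7/24) + (1/6)·log₂(1/6) + (13/24)·log₂(13/24)]
  = 0.5185 + 0.4308 + 0.4791
  = 1.4284 bits

I(P;Q) = H(P) + H(Q) - H(P,Q)
  = 1.4284 + 0.6500 - 1.4284
  = 0.6500 bits

Yes. I(P;Q) = 0.6500 bits, which is > 0.1 bits.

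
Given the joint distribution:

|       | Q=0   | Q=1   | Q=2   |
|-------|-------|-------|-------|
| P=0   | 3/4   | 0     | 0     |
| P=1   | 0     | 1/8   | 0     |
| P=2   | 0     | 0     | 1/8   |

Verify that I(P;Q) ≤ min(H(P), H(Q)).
Marginal P(P) (row sums):
  P(P=0) = 3/4 + 0 + 0 = 3/4
  P(P=1) = 0 + 1/8 + 0 = 1/8
  P(P=2) = 0 + 0 + 1/8 = 1/8
Marginal P(Q) (column sums):
  P(Q=0) = 3/4 + 0 + 0 = 3/4
  P(Q=1) = 0 + 1/8 + 0 = 1/8
  P(Q=2) = 0 + 0 + 1/8 = 1/8

H(P) = -[(3/4)·log₂(3/4) + (1/8)·log₂(1/8) + (1/8)·log₂(1/8)]
  = 0.3113 + 0.3750 + 0.3750
  = 1.0613 bits
H(Q) = -[(3/4)·log₂(3/4) + (1/8)·log₂(1/8) + (1/8)·log₂(1/8)]
  = 0.3113 + 0.3750 + 0.3750
  = 1.0613 bits
H(P,Q) = -[(3/4)·log₂(3/4) + (1/8)·log₂(1/8) + (1/8)·log₂(1/8)]
  = 0.3113 + 0.3750 + 0.3750
  = 1.0613 bits

I(P;Q) = H(P) + H(Q) - H(P,Q)
  = 1.0613 + 1.0613 - 1.0613
  = 1.0613 bits

min(H(P), H(Q)) = min(1.0613, 1.0613) = 1.0613 bits
Since 1.0613 ≤ 1.0613, the bound is satisfied ✓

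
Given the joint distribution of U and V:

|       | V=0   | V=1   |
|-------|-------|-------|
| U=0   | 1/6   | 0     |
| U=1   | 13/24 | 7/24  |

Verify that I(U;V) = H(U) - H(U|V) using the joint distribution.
Left side, from I(U;V) = H(U) + H(V) - H(U,V):
Marginal P(U) (row sums):
  P(U=0) = 1/6 + 0 = 1/6
  P(U=1) = 13/24 + 7/24 = 5/6
Marginal P(V) (column sums):
  P(V=0) = 1/6 + 13/24 = 17/24
  P(V=1) = 0 + 7/24 = 7/24

H(U) = -[(1/6)·log₂(1/6) + (5/6)·log₂(5/6)]
  = 0.4308 + 0.2192
  = 0.6500 bits
H(V) = -[(17/24)·log₂(17/24) + (7/24)·log₂(7/24)]
  = 0.3524 + 0.5185
  = 0.8709 bits
H(U,V) = -[(1/6)·log₂(1/6) + (13/24)·log₂(13/24) + (7/24)·log₂(7/24)]
  = 0.4308 + 0.4791 + 0.5185
  = 1.4284 bits

I(U;V) = H(U) + H(V) - H(U,V)
  = 0.6500 + 0.8709 - 1.4284
  = 0.0925 bits

Right side, with H(U|V) computed directly from the conditional probabilities:
H(U|V) = -Σ P(U,V)·log₂ P(U|V), where P(U|V) = P(U,V) / P(V)
  (cells with P(U,V) = 0 contribute 0)
  (U=0,V=0): P(U|V) = (1/6)/(17/24) = 4/17;  -(1/6)·log₂(4/17) = 0.3479
  (U=1,V=0): P(U|V) = (13/24)/(17/24) = 13/17;  -(13/24)·log₂(13/17) = 0.2096
  (U=1,V=1): P(U|V) = (7/24)/(7/24) = 1;  -(7/24)·log₂(1) = 0.0000
H(U|V) = 0.3479 + 0.2096 + 0.0000
  = 0.5575 bits
H(U) - H(U|V) = 0.6500 - 0.5575 = 0.0925 bits

Both sides equal 0.0925 bits, so I(U;V) = H(U) - H(U|V) ✓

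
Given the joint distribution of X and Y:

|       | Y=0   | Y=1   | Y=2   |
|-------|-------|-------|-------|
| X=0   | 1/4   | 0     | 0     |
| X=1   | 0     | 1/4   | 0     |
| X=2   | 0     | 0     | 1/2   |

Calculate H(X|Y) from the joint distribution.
Marginal P(Y) (column sums):
  P(Y=0) = 1/4 + 0 + 0 = 1/4
  P(Y=1) = 0 + 1/4 + 0 = 1/4
  P(Y=2) = 0 + 0 + 1/2 = 1/2

H(X|Y) = -Σ P(X,Y)·log₂ P(X|Y), where P(X|Y) = P(X,Y) / P(Y)
  (cells with P(X,Y) = 0 contribute 0)
  (X=0,Y=0): P(X|Y) = (1/4)/(1/4) = 1;  -(1/4)·log₂(1) = 0.0000
  (X=1,Y=1): P(X|Y) = (1/4)/(1/4) = 1;  -(1/4)·log₂(1) = 0.0000
  (X=2,Y=2): P(X|Y) = (1/2)/(1/2) = 1;  -(1/2)·log₂(1) = 0.0000
H(X|Y) = 0.0000 + 0.0000 + 0.0000
  = 0.0000 bits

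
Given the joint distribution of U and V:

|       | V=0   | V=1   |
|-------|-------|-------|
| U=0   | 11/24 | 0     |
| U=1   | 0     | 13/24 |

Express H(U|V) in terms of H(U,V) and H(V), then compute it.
H(U|V) = H(U,V) - H(V)

Marginal P(V) (column sums):
  P(V=0) = 11/24 + 0 = 11/24
  P(V=1) = 0 + 13/24 = 13/24

H(U,V) = -[(11/24)·log₂(11/24) + (13/24)·log₂(13/24)]
  = 0.5159 + 0.4791
  = 0.9950 bits
H(V) = -[(11/24)·log₂(11/24) + (13/24)·log₂(13/24)]
  = 0.5159 + 0.4791
  = 0.9950 bits

H(U|V) = 0.9950 - 0.9950 = 0.0000 bits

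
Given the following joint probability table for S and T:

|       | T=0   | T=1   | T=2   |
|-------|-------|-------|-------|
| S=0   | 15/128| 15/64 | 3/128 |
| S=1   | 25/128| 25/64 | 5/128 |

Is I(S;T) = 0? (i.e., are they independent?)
Marginal P(S) (row sums):
  P(S=0) = 15/128 + 15/64 + 3/128 = 3/8
  P(S=1) = 25/128 + 25/64 + 5/128 = 5/8
Marginal P(T) (column sums):
  P(T=0) = 15/128 + 25/128 = 5/16
  P(T=1) = 15/64 + 25/64 = 5/8
  P(T=2) = 3/128 + 5/128 = 1/16

S and T are independent iff P(S=i,T=j) = P(S=i)·P(T=j) for every cell.
  P(S=0)·P(T=0) = 3/8 × 5/16 = 15/128 = P(S=0,T=0) ✓
  P(S=0)·P(T=1) = 3/8 × 5/8 = 15/64 = P(S=0,T=1) ✓
  P(S=0)·P(T=2) = 3/8 × 1/16 = 3/128 = P(S=0,T=2) ✓
  P(S=1)·P(T=0) = 5/8 × 5/16 = 25/128 = P(S=1,T=0) ✓
  P(S=1)·P(T=1) = 5/8 × 5/8 = 25/64 = P(S=1,T=1) ✓
  P(S=1)·P(T=2) = 5/8 × 1/16 = 5/128 = P(S=1,T=2) ✓

Yes, S and T are independent: every cell factors, so I(S;T) = 0 bits.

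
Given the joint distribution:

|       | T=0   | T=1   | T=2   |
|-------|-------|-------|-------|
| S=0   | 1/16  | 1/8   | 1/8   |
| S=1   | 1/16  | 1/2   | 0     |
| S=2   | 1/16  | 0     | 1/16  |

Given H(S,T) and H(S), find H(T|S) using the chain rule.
From the chain rule: H(S,T) = H(S) + H(T|S)
Therefore: H(T|S) = H(S,T) - H(S)

H(S,T) = -[(1/16)·log₂(1/16) + (1/8)·log₂(1/8) + (1/8)·log₂(1/8) + (1/16)·log₂(1/16) + (1/2)·log₂(1/2) + (1/16)·log₂(1/16) + (1/16)·log₂(1/16)]
  = 0.2500 + 0.3750 + 0.3750 + 0.2500 + 0.5000 + 0.2500 + 0.2500
  = 2.2500 bits
Marginal P(S) (row sums):
  P(S=0) = 1/16 + 1/8 + 1/8 = 5/16
  P(S=1) = 1/16 + 1/2 + 0 = 9/16
  P(S=2) = 1/16 + 0 + 1/16 = 1/8
H(S) = -[(5/16)·log₂(5/16) + (9/16)·log₂(9/16) + (1/8)·log₂(1/8)]
  = 0.5244 + 0.4669 + 0.3750
  = 1.3663 bits

H(T|S) = 2.2500 - 1.3663 = 0.8837 bits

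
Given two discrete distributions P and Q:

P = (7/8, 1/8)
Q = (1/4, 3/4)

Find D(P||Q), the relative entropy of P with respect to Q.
D(P||Q) = Σ P(i) log₂(P(i)/Q(i))
  i=0: (7/8) × log₂((7/8)/(1/4)) = (7/8) × log₂(7/2) = 1.5814
  i=1: (1/8) × log₂((1/8)/(3/4)) = (1/8) × log₂(1/6) = -0.3231
D(P||Q) = 1.5814 - 0.3231
  = 1.2583 bits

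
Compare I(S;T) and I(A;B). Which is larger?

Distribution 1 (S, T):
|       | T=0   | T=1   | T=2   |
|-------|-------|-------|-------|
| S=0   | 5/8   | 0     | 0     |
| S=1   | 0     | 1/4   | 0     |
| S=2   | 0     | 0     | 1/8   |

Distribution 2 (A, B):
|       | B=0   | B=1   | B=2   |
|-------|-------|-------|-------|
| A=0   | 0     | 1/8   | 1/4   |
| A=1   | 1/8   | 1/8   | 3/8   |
Distribution 1 (S, T):
Marginal P(S) (row sums):
  P(S=0) = 5/8 + 0 + 0 = 5/8
  P(S=1) = 0 + 1/4 + 0 = 1/4
  P(S=2) = 0 + 0 + 1/8 = 1/8
Marginal P(T) (column sums):
  P(T=0) = 5/8 + 0 + 0 = 5/8
  P(T=1) = 0 + 1/4 + 0 = 1/4
  P(T=2) = 0 + 0 + 1/8 = 1/8

H(S) = -[(5/8)·log₂(5/8) + (1/4)·log₂(1/4) + (1/8)·log₂(1/8)]
  = 0.4238 + 0.5000 + 0.3750
  = 1.2988 bits
H(T) = -[(5/8)·log₂(5/8) + (1/4)·log₂(1/4) + (1/8)·log₂(1/8)]
  = 0.4238 + 0.5000 + 0.3750
  = 1.2988 bits
H(S,T) = -[(5/8)·log₂(5/8) + (1/4)·log₂(1/4) + (1/8)·log₂(1/8)]
  = 0.4238 + 0.5000 + 0.3750
  = 1.2988 bits

I(S;T) = H(S) + H(T) - H(S,T)
  = 1.2988 + 1.2988 - 1.2988
  = 1.2988 bits

Distribution 2 (A, B):
Marginal P(A) (row sums):
  P(A=0) = 0 + 1/8 + 1/4 = 3/8
  P(A=1) = 1/8 + 1/8 + 3/8 = 5/8
Marginal P(B) (column sums):
  P(B=0) = 0 + 1/8 = 1/8
  P(B=1) = 1/8 + 1/8 = 1/4
  P(B=2) = 1/4 + 3/8 = 5/8

H(A) = -[(3/8)·log₂(3/8) + (5/8)·log₂(5/8)]
  = 0.5306 + 0.4238
  = 0.9544 bits
H(B) = -[(1/8)·log₂(1/8) + (1/4)·log₂(1/4) + (5/8)·log₂(5/8)]
  = 0.3750 + 0.5000 + 0.4238
  = 1.2988 bits
H(A,B) = -[(1/8)·log₂(1/8) + (1/4)·log₂(1/4) + (1/8)·log₂(1/8) + (1/8)·log₂(1/8) + (3/8)·log₂(3/8)]
  = 0.3750 + 0.5000 + 0.3750 + 0.3750 + 0.5306
  = 2.1556 bits

I(A;B) = H(A) + H(B) - H(A,B)
  = 0.9544 + 1.2988 - 2.1556
  = 0.0976 bits

I(S;T) = 1.2988 bits > I(A;B) = 0.0976 bits, so (S, T) has the higher mutual information (stronger dependence).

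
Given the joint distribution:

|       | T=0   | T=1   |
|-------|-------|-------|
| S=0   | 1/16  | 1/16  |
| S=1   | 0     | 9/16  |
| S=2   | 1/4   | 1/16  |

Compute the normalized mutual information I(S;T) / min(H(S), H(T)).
Marginal P(S) (row sums):
  P(S=0) = 1/16 + 1/16 = 1/8
  P(S=1) = 0 + 9/16 = 9/16
  P(S=2) = 1/4 + 1/16 = 5/16
Marginal P(T) (column sums):
  P(T=0) = 1/16 + 0 + 1/4 = 5/16
  P(T=1) = 1/16 + 9/16 + 1/16 = 11/16

H(S) = -[(1/8)·log₂(1/8) + (9/16)·log₂(9/16) + (5/16)·log₂(5/16)]
  = 0.3750 + 0.4669 + 0.5244
  = 1.3663 bits
H(T) = -[(5/16)·log₂(5/16) + (11/16)·log₂(11/16)]
  = 0.5244 + 0.3716
  = 0.8960 bits
H(S,T) = -[(1/16)·log₂(1/16) + (1/16)·log₂(1/16) + (9/16)·log₂(9/16) + (1/4)·log₂(1/4) + (1/16)·log₂(1/16)]
  = 0.2500 + 0.2500 + 0.4669 + 0.5000 + 0.2500
  = 1.7169 bits

I(S;T) = H(S) + H(T) - H(S,T)
  = 1.3663 + 0.8960 - 1.7169
  = 0.5454 bits

min(H(S), H(T)) = min(1.3663, 0.8960) = 0.8960 bits
Normalized MI = 0.5454 / 0.8960 = 0.6087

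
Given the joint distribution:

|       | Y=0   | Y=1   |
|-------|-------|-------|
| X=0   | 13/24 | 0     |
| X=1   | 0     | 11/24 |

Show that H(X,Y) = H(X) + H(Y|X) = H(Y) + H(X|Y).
Marginal P(X) (row sums):
  P(X=0) = 13/24 + 0 = 13/24
  P(X=1) = 0 + 11/24 = 11/24
Marginal P(Y) (column sums):
  P(Y=0) = 13/24 + 0 = 13/24
  P(Y=1) = 0 + 11/24 = 11/24

Decomposition 1: H(X) + H(Y|X)
H(X) = -[(13/24)·log₂(13/24) + (11/24)·log₂(11/24)]
  = 0.4791 + 0.5159
  = 0.9950 bits
H(Y|X) = -Σ P(X,Y)·log₂ P(Y|X), where P(Y|X) = P(X,Y) / P(X)
  (cells with P(X,Y) = 0 contribute 0)
  (X=0,Y=0): P(Y|X) = (13/24)/(13/24) = 1;  -(13/24)·log₂(1) = 0.0000
  (X=1,Y=1): P(Y|X) = (11/24)/(11/24) = 1;  -(11/24)·log₂(1) = 0.0000
H(Y|X) = 0.0000 + 0.0000
  = 0.0000 bits
H(X) + H(Y|X) = 0.9950 + 0.0000 = 0.9950 bits

Decomposition 2: H(Y) + H(X|Y)
H(Y) = -[(13/24)·log₂(13/24) + (11/24)·log₂(11/24)]
  = 0.4791 + 0.5159
  = 0.9950 bits
H(X|Y) = -Σ P(X,Y)·log₂ P(X|Y), where P(X|Y) = P(X,Y) / P(Y)
  (cells with P(X,Y) = 0 contribute 0)
  (X=0,Y=0): P(X|Y) = (13/24)/(13/24) = 1;  -(13/24)·log₂(1) = 0.0000
  (X=1,Y=1): P(X|Y) = (11/24)/(11/24) = 1;  -(11/24)·log₂(1) = 0.0000
H(X|Y) = 0.0000 + 0.0000
  = 0.0000 bits
H(Y) + H(X|Y) = 0.9950 + 0.0000 = 0.9950 bits

Direct computation of the joint entropy:
H(X,Y) = -[(13/24)·log₂(13/24) + (11/24)·log₂(11/24)]
  = 0.4791 + 0.5159
  = 0.9950 bits

All three agree: H(X,Y) = 0.9950 bits ✓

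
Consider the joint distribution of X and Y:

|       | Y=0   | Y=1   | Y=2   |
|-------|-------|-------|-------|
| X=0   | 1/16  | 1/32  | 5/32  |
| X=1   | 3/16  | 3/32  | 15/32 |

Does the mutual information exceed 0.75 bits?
Marginal P(X) (row sums):
  P(X=0) = 1/16 + 1/32 + 5/32 = 1/4
  P(X=1) = 3/16 + 3/32 + 15/32 = 3/4
Marginal P(Y) (column sums):
  P(Y=0) = 1/16 + 3/16 = 1/4
  P(Y=1) = 1/32 + 3/32 = 1/8
  P(Y=2) = 5/32 + 15/32 = 5/8

H(X) = -[(1/4)·log₂(1/4) + (3/4)·log₂(3/4)]
  = 0.5000 + 0.3113
  = 0.8113 bits
H(Y) = -[(1/4)·log₂(1/4) + (1/8)·log₂(1/8) + (5/8)·log₂(5/8)]
  = 0.5000 + 0.3750 + 0.4238
  = 1.2988 bits
H(X,Y) = -[(1/16)·log₂(1/16) + (1/32)·log₂(1/32) + (5/32)·log₂(5/32) + (3/16)·log₂(3/16) + (3/32)·log₂(3/32) + (15/32)·log₂(15/32)]
  = 0.2500 + 0.1563 + 0.4184 + 0.4528 + 0.3202 + 0.5124
  = 2.1101 bits

I(X;Y) = H(X) + H(Y) - H(X,Y)
  = 0.8113 + 1.2988 - 2.1101
  = 0.0000 bits

No. I(X;Y) = 0.0000 bits, which is ≤ 0.75 bits.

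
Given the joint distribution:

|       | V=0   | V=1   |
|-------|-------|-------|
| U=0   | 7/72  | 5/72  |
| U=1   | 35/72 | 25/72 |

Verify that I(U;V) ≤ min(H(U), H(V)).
Marginal P(U) (row sums):
  P(U=0) = 7/72 + 5/72 = 1/6
  P(U=1) = 35/72 + 25/72 = 5/6
Marginal P(V) (column sums):
  P(V=0) = 7/72 + 35/72 = 7/12
  P(V=1) = 5/72 + 25/72 = 5/12

H(U) = -[(1/6)·log₂(1/6) + (5/6)·log₂(5/6)]
  = 0.4308 + 0.2192
  = 0.6500 bits
H(V) = -[(7/12)·log₂(7/12) + (5/12)·log₂(5/12)]
  = 0.4536 + 0.5263
  = 0.9799 bits
H(U,V) = -[(7/72)·log₂(7/72) + (5/72)·log₂(5/72) + (35/72)·log₂(35/72) + (25/72)·log₂(25/72)]
  = 0.3269 + 0.2672 + 0.5059 + 0.5299
  = 1.6299 bits

I(U;V) = H(U) + H(V) - H(U,V)
  = 0.6500 + 0.9799 - 1.6299
  = 0.0000 bits

min(H(U), H(V)) = min(0.6500, 0.9799) = 0.6500 bits
Since 0.0000 ≤ 0.6500, the bound is satisfied ✓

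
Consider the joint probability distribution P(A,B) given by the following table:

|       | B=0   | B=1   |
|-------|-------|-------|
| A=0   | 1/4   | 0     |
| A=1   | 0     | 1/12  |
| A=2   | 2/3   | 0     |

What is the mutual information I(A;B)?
Marginal P(A) (row sums):
  P(A=0) = 1/4 + 0 = 1/4
  P(A=1) = 0 + 1/12 = 1/12
  P(A=2) = 2/3 + 0 = 2/3
Marginal P(B) (column sums):
  P(B=0) = 1/4 + 0 + 2/3 = 11/12
  P(B=1) = 0 + 1/12 + 0 = 1/12

H(A) = -[(1/4)·log₂(1/4) + (1/12)·log₂(1/12) + (2/3)·log₂(2/3)]
  = 0.5000 + 0.2987 + 0.3900
  = 1.1887 bits
H(B) = -[(11/12)·log₂(11/12) + (1/12)·log₂(1/12)]
  = 0.1151 + 0.2987
  = 0.4138 bits
H(A,B) = -[(1/4)·log₂(1/4) + (1/12)·log₂(1/12) + (2/3)·log₂(2/3)]
  = 0.5000 + 0.2987 + 0.3900
  = 1.1887 bits

I(A;B) = H(A) + H(B) - H(A,B)
  = 1.1887 + 0.4138 - 1.1887
  = 0.4138 bits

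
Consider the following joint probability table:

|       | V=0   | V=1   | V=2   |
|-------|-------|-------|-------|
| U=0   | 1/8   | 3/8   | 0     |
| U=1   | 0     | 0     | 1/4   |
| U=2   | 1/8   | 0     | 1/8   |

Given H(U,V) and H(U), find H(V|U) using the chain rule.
From the chain rule: H(U,V) = H(U) + H(V|U)
Therefore: H(V|U) = H(U,V) - H(U)

H(U,V) = -[(1/8)·log₂(1/8) + (3/8)·log₂(3/8) + (1/4)·log₂(1/4) + (1/8)·log₂(1/8) + (1/8)·log₂(1/8)]
  = 0.3750 + 0.5306 + 0.5000 + 0.3750 + 0.3750
  = 2.1556 bits
Marginal P(U) (row sums):
  P(U=0) = 1/8 + 3/8 + 0 = 1/2
  P(U=1) = 0 + 0 + 1/4 = 1/4
  P(U=2) = 1/8 + 0 + 1/8 = 1/4
H(U) = -[(1/2)·log₂(1/2) + (1/4)·log₂(1/4) + (1/4)·log₂(1/4)]
  = 0.5000 + 0.5000 + 0.5000
  = 1.5000 bits

H(V|U) = 2.1556 - 1.5000 = 0.6556 bits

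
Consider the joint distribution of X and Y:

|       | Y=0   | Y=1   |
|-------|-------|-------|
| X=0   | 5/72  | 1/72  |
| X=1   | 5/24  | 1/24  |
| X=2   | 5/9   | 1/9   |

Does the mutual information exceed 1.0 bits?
Marginal P(X) (row sums):
  P(X=0) = 5/72 + 1/72 = 1/12
  P(X=1) = 5/24 + 1/24 = 1/4
  P(X=2) = 5/9 + 1/9 = 2/3
Marginal P(Y) (column sums):
  P(Y=0) = 5/72 + 5/24 + 5/9 = 5/6
  P(Y=1) = 1/72 + 1/24 + 1/9 = 1/6

H(X) = -[(1/12)·log₂(1/12) + (1/4)·log₂(1/4) + (2/3)·log₂(2/3)]
  = 0.2987 + 0.5000 + 0.3900
  = 1.1887 bits
H(Y) = -[(5/6)·log₂(5/6) + (1/6)·log₂(1/6)]
  = 0.2192 + 0.4308
  = 0.6500 bits
H(X,Y) = -[(5/72)·log₂(5/72) + (1/72)·log₂(1/72) + (5/24)·log₂(5/24) + (1/24)·log₂(1/24) + (5/9)·log₂(5/9) + (1/9)·log₂(1/9)]
  = 0.2672 + 0.0857 + 0.4715 + 0.1910 + 0.4711 + 0.3522
  = 1.8387 bits

I(X;Y) = H(X) + H(Y) - H(X,Y)
  = 1.1887 + 0.6500 - 1.8387
  = 0.0000 bits

No. I(X;Y) = 0.0000 bits, which is ≤ 1.0 bits.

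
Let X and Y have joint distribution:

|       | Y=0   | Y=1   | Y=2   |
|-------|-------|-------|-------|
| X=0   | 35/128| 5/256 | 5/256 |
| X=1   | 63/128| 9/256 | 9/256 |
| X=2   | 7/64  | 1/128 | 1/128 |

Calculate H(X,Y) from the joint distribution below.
H(X,Y) = -Σ P(X,Y) log₂ P(X,Y), summed over the non-zero cells:
H(X,Y) = -[(35/128)·log₂(35/128) + (5/256)·log₂(5/256) + (5/256)·log₂(5/256) + (63/128)·log₂(63/128) + (9/256)·log₂(9/256) + (9/256)·log₂(9/256) + (7/64)·log₂(7/64) + (1/128)·log₂(1/128) + (1/128)·log₂(1/128)]
  = 0.5115 + 0.1109 + 0.1109 + 0.5034 + 0.1698 + 0.1698 + 0.3492 + 0.0547 + 0.0547
  = 2.0349 bits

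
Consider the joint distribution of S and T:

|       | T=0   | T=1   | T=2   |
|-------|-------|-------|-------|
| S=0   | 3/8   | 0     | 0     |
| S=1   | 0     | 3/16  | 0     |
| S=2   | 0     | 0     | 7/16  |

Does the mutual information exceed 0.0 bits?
Marginal P(S) (row sums):
  P(S=0) = 3/8 + 0 + 0 = 3/8
  P(S=1) = 0 + 3/16 + 0 = 3/16
  P(S=2) = 0 + 0 + 7/16 = 7/16
Marginal P(T) (column sums):
  P(T=0) = 3/8 + 0 + 0 = 3/8
  P(T=1) = 0 + 3/16 + 0 = 3/16
  P(T=2) = 0 + 0 + 7/16 = 7/16

H(S) = -[(3/8)·log₂(3/8) + (3/16)·log₂(3/16) + (7/16)·log₂(7/16)]
  = 0.5306 + 0.4528 + 0.5218
  = 1.5052 bits
H(T) = -[(3/8)·log₂(3/8) + (3/16)·log₂(3/16) + (7/16)·log₂(7/16)]
  = 0.5306 + 0.4528 + 0.5218
  = 1.5052 bits
H(S,T) = -[(3/8)·log₂(3/8) + (3/16)·log₂(3/16) + (7/16)·log₂(7/16)]
  = 0.5306 + 0.4528 + 0.5218
  = 1.5052 bits

I(S;T) = H(S) + H(T) - H(S,T)
  = 1.5052 + 1.5052 - 1.5052
  = 1.5052 bits

Yes. I(S;T) = 1.5052 bits, which is > 0.0 bits.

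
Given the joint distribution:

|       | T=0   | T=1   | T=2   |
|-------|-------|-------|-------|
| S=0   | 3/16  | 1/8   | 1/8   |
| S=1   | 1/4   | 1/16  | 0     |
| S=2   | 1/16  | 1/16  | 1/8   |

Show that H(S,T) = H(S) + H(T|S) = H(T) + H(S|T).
Marginal P(S) (row sums):
  P(S=0) = 3/16 + 1/8 + 1/8 = 7/16
  P(S=1) = 1/4 + 1/16 + 0 = 5/16
  P(S=2) = 1/16 + 1/16 + 1/8 = 1/4
Marginal P(T) (column sums):
  P(T=0) = 3/16 + 1/4 + 1/16 = 1/2
  P(T=1) = 1/8 + 1/16 + 1/16 = 1/4
  P(T=2) = 1/8 + 0 + 1/8 = 1/4

Decomposition 1: H(S) + H(T|S)
H(S) = -[(7/16)·log₂(7/16) + (5/16)·log₂(5/16) + (1/4)·log₂(1/4)]
  = 0.5218 + 0.5244 + 0.5000
  = 1.5462 bits
H(T|S) = -Σ P(S,T)·log₂ P(T|S), where P(T|S) = P(S,T) / P(S)
  (cells with P(S,T) = 0 contribute 0)
  (S=0,T=0): P(T|S) = (3/16)/(7/16) = 3/7;  -(3/16)·log₂(3/7) = 0.2292
  (S=0,T=1): P(T|S) = (1/8)/(7/16) = 2/7;  -(1/8)·log₂(2/7) = 0.2259
  (S=0,T=2): P(T|S) = (1/8)/(7/16) = 2/7;  -(1/8)·log₂(2/7) = 0.2259
  (S=1,T=0): P(T|S) = (1/4)/(5/16) = 4/5;  -(1/4)·log₂(4/5) = 0.0805
  (S=1,T=1): P(T|S) = (1/16)/(5/16) = 1/5;  -(1/16)·log₂(1/5) = 0.1451
  (S=2,T=0): P(T|S) = (1/16)/(1/4) = 1/4;  -(1/16)·log₂(1/4) = 0.1250
  (S=2,T=1): P(T|S) = (1/16)/(1/4) = 1/4;  -(1/16)·log₂(1/4) = 0.1250
  (S=2,T=2): P(T|S) = (1/8)/(1/4) = 1/2;  -(1/8)·log₂(1/2) = 0.1250
H(T|S) = 0.2292 + 0.2259 + 0.2259 + 0.0805 + 0.1451 + 0.1250 + 0.1250 + 0.1250
  = 1.2816 bits
H(S) + H(T|S) = 1.5462 + 1.2816 = 2.8278 bits

Decomposition 2: H(T) + H(S|T)
H(T) = -[(1/2)·log₂(1/2) + (1/4)·log₂(1/4) + (1/4)·log₂(1/4)]
  = 0.5000 + 0.5000 + 0.5000
  = 1.5000 bits
H(S|T) = -Σ P(S,T)·log₂ P(S|T), where P(S|T) = P(S,T) / P(T)
  (cells with P(S,T) = 0 contribute 0)
  (S=0,T=0): P(S|T) = (3/16)/(1/2) = 3/8;  -(3/16)·log₂(3/8) = 0.2653
  (S=0,T=1): P(S|T) = (1/8)/(1/4) = 1/2;  -(1/8)·log₂(1/2) = 0.1250
  (S=0,T=2): P(S|T) = (1/8)/(1/4) = 1/2;  -(1/8)·log₂(1/2) = 0.1250
  (S=1,T=0): P(S|T) = (1/4)/(1/2) = 1/2;  -(1/4)·log₂(1/2) = 0.2500
  (S=1,T=1): P(S|T) = (1/16)/(1/4) = 1/4;  -(1/16)·log₂(1/4) = 0.1250
  (S=2,T=0): P(S|T) = (1/16)/(1/2) = 1/8;  -(1/16)·log₂(1/8) = 0.1875
  (S=2,T=1): P(S|T) = (1/16)/(1/4) = 1/4;  -(1/16)·log₂(1/4) = 0.1250
  (S=2,T=2): P(S|T) = (1/8)/(1/4) = 1/2;  -(1/8)·log₂(1/2) = 0.1250
H(S|T) = 0.2653 + 0.1250 + 0.1250 + 0.2500 + 0.1250 + 0.1875 + 0.1250 + 0.1250
  = 1.3278 bits
H(T) + H(S|T) = 1.5000 + 1.3278 = 2.8278 bits

Direct computation of the joint entropy:
H(S,T) = -[(3/16)·log₂(3/16) + (1/8)·log₂(1/8) + (1/8)·log₂(1/8) + (1/4)·log₂(1/4) + (1/16)·log₂(1/16) + (1/16)·log₂(1/16) + (1/16)·log₂(1/16) + (1/8)·log₂(1/8)]
  = 0.4528 + 0.3750 + 0.3750 + 0.5000 + 0.2500 + 0.2500 + 0.2500 + 0.3750
  = 2.8278 bits

All three agree: H(S,T) = 2.8278 bits ✓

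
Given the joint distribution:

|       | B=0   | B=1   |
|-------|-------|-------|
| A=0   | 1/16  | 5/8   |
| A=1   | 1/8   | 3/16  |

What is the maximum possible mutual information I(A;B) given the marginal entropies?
The upper bound on mutual information is I(A;B) ≤ min(H(A), H(B)).

Marginal P(A) (row sums):
  P(A=0) = 1/16 + 5/8 = 11/16
  P(A=1) = 1/8 + 3/16 = 5/16
Marginal P(B) (column sums):
  P(B=0) = 1/16 + 1/8 = 3/16
  P(B=1) = 5/8 + 3/16 = 13/16

H(A) = -[(11/16)·log₂(11/16) + (5/16)·log₂(5/16)]
  = 0.3716 + 0.5244
  = 0.8960 bits
H(B) = -[(3/16)·log₂(3/16) + (13/16)·log₂(13/16)]
  = 0.4528 + 0.2434
  = 0.6962 bits

Maximum possible I(A;B) = min(0.8960, 0.6962) = 0.6962 bits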